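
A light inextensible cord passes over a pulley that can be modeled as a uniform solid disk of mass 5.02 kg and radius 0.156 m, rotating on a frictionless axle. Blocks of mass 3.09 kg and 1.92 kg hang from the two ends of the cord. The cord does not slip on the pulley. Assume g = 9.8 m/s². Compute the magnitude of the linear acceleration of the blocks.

I = ½MR² = (1/2)(5.02)(0.156)² = 0.06108 kg·m².
Heavier block: m₁g − T₁ = m₁a. Lighter block: T₂ − m₂g = m₂a.
Pulley: (T₁ − T₂)R = Iα = I(a/R), so T₁ − T₂ = (I/R²)a = (1/2)M_p a = 2.510·a.
Adding the three: (m₁ − m₂)g = (m₁ + m₂ + 2.510)a, so a = (3.09 − 1.92)(9.8)/(3.09 + 1.92 + 2.510) = 1.525 m/s².

a ≈ 1.52 m/s²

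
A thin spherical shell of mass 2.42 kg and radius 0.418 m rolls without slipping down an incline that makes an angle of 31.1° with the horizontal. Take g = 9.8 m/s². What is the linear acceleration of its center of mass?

Translation along the incline: Mg sinθ − f = Ma.
Rotation about the center: fR = Iα with I = (2/3)MR². No-slip gives a = αR, so f = (I/R²)a = (2/3)M a.
Substituting: Mg sinθ = (1 + 0.6667)Ma, so a = g sinθ/(1 + 0.6667) = (9.8) sin 31.1° / 1.667 = 3.037 m/s².

a ≈ 3.04 m/s²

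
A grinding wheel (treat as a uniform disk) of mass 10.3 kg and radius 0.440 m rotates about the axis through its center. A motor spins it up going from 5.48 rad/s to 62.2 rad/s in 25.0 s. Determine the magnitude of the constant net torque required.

I = ½MR² = (1/2)(10.3)(0.440)² = 0.9970 kg·m².
α = Δω/Δt = (62.2 − 5.48)/25.0 = 2.269 rad/s².
τ = Iα = (0.9970)(2.269) = 2.262 N·m.

τ ≈ 2.26 N·m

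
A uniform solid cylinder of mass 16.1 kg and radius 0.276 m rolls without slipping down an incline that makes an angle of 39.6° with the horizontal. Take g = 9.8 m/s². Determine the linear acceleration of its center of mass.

Translation along the incline: Mg sinθ − f = Ma.
Rotation about the center: fR = Iα with I = ½MR². No-slip gives a = αR, so f = (I/R²)a = (1/2)M a.
Substituting: Mg sinθ = (1 + 0.5000)Ma, so a = g sinθ/(1 + 0.5000) = (9.8) sin 39.6° / 1.500 = 4.165 m/s².

a ≈ 4.16 m/s²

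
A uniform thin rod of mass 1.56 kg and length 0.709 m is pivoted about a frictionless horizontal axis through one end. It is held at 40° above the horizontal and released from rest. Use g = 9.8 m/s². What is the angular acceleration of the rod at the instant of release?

α ≈ 15.9 rad/s²

About the pivot, I = (1/3)ML² = (1/3)(1.56)(0.709)² = 0.2614 kg·m².
The weight acts at the center, a distance L/2 = 0.3545 m from the pivot; τ = Mg(L/2) cos 40° = 4.152 N·m.
α = τ/I = 4.152/0.2614 = 15.88 rad/s².
(Equivalently α = (3g/(2L)) cos 40° = 15.88 rad/s².)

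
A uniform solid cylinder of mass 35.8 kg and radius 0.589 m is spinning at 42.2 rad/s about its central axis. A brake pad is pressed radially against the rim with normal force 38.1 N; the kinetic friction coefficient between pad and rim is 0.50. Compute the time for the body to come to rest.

I = ½MR² = (1/2)(35.8)(0.589)² = 6.210 kg·m².
Friction force f = μN = (0.50)(38.1) = 19.05 N at the rim; torque magnitude τ = fR = 11.22 N·m, opposing ω.
|α| = τ/I = 11.22/6.210 = 1.807 rad/s² (deceleration).
0 = ω₀ − |α|t ⇒ t = ω₀/|α| = 42.2/1.807 = 23.36 s.

t ≈ 23.4 s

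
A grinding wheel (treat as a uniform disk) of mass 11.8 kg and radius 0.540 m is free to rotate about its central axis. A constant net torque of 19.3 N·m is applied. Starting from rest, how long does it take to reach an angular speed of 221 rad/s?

I = ½MR² = (1/2)(11.8)(0.540)² = 1.720 kg·m².
α = τ/I = 19.3/1.720 = 11.22 rad/s².
ω = αt ⇒ t = ω/α = 221/11.22 = 19.70 s.

t ≈ 19.7 s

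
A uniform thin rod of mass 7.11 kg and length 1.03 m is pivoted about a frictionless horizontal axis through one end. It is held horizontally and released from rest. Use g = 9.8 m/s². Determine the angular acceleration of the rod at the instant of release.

α ≈ 14.3 rad/s²

About the pivot, I = (1/3)ML² = (1/3)(7.11)(1.03)² = 2.514 kg·m².
The weight acts at the center, a distance L/2 = 0.5150 m from the pivot; τ = Mg(L/2) = 35.88 N·m.
α = τ/I = 35.88/2.514 = 14.27 rad/s².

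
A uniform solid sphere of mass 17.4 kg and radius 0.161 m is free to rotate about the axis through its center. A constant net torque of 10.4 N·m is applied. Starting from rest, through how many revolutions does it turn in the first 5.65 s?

I = (2/5)MR² = (2/5)(17.4)(0.161)² = 0.1804 kg·m².
α = τ/I = 10.4/0.1804 = 57.65 rad/s².
θ = ½αt² = ½(57.65)(5.65)² = 920.1 rad.
Revolutions = θ/(2π) = 146.4.

≈ 146 revolutions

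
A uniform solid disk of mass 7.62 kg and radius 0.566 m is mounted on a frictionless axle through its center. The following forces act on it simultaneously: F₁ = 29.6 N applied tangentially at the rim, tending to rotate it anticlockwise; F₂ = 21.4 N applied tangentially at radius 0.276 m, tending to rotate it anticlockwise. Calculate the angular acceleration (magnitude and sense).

α ≈ 18.6 rad/s², anticlockwise

I = ½MR² = (1/2)(7.62)(0.566)² = 1.221 kg·m².
Taking anticlockwise as positive: τ₁ = +(29.6)(0.566) = +16.75 N·m; τ₂ = +(21.4)(0.276) = +5.906 N·m.
Net torque τ = 22.66 N·m.
α = τ/I = 22.66/1.221 = 18.57 rad/s².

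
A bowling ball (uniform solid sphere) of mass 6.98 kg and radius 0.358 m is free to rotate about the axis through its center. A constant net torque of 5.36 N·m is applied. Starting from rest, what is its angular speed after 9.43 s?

ω ≈ 141 rad/s

I = (2/5)MR² = (2/5)(6.98)(0.358)² = 0.3578 kg·m².
α = τ/I = 5.36/0.3578 = 14.98 rad/s².
ω = ω₀ + αt = 0 + (14.98)(9.43) = 141.3 rad/s.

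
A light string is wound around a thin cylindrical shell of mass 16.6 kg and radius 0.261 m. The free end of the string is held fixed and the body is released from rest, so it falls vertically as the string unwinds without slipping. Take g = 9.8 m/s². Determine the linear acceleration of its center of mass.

Translation: Mg − T = Ma. Rotation about the center: TR = Iα with I = MR².
With a = αR: T = (I/R²)a = M a, so Mg = (1 + 1.000)Ma.
a = g/(1 + 1.000) = 9.8/2.000 = 4.900 m/s².

a ≈ 4.90 m/s²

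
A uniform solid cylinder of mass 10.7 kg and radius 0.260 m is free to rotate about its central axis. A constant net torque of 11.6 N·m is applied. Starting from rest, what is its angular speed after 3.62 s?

ω ≈ 116 rad/s

I = ½MR² = (1/2)(10.7)(0.260)² = 0.3617 kg·m².
α = τ/I = 11.6/0.3617 = 32.07 rad/s².
ω = ω₀ + αt = 0 + (32.07)(3.62) = 116.1 rad/s.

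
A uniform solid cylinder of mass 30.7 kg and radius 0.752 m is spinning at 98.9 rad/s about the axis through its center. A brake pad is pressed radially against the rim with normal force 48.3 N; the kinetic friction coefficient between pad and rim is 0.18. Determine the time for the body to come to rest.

I = ½MR² = (1/2)(30.7)(0.752)² = 8.680 kg·m².
Friction force f = μN = (0.18)(48.3) = 8.694 N at the rim; torque magnitude τ = fR = 6.538 N·m, opposing ω.
|α| = τ/I = 6.538/8.680 = 0.7532 rad/s² (deceleration).
0 = ω₀ − |α|t ⇒ t = ω₀/|α| = 98.9/0.7532 = 131.3 s.

t ≈ 131 s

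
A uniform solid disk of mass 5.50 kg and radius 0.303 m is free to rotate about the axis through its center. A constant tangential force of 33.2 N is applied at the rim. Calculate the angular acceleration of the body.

I = ½MR² = (1/2)(5.50)(0.303)² = 0.2525 kg·m².
τ = F R = (33.2)(0.303) = 10.06 N·m.
From τ = Iα: α = 10.06/0.2525 = 39.84 rad/s².

α ≈ 39.8 rad/s²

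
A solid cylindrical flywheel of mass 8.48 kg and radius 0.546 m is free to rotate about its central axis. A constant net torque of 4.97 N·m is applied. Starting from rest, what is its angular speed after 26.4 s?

ω ≈ 104 rad/s

I = ½MR² = (1/2)(8.48)(0.546)² = 1.264 kg·m².
α = τ/I = 4.97/1.264 = 3.932 rad/s².
ω = ω₀ + αt = 0 + (3.932)(26.4) = 103.8 rad/s.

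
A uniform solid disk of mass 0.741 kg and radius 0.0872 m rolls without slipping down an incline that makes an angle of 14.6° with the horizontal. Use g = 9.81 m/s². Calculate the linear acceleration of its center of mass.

Translation along the incline: Mg sinθ − f = Ma.
Rotation about the center: fR = Iα with I = ½MR². No-slip gives a = αR, so f = (I/R²)a = (1/2)M a.
Substituting: Mg sinθ = (1 + 0.5000)Ma, so a = g sinθ/(1 + 0.5000) = (9.81) sin 14.6° / 1.500 = 1.649 m/s².

a ≈ 1.65 m/s²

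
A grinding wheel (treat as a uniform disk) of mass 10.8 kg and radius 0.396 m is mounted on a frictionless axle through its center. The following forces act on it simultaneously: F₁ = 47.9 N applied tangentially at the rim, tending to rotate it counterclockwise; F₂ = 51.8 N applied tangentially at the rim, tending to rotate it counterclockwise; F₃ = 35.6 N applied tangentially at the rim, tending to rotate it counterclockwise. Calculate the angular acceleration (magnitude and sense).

I = ½MR² = (1/2)(10.8)(0.396)² = 0.8468 kg·m².
Taking counterclockwise as positive: τ₁ = +(47.9)(0.396) = +18.97 N·m; τ₂ = +(51.8)(0.396) = +20.51 N·m; τ₃ = +(35.6)(0.396) = +14.10 N·m.
Net torque τ = 53.58 N·m.
α = τ/I = 53.58/0.8468 = 63.27 rad/s².

α ≈ 63.3 rad/s², counterclockwise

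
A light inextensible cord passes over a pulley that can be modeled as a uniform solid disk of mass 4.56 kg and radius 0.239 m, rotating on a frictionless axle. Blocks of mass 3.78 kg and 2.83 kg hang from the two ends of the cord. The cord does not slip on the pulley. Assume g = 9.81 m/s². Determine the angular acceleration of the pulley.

I = ½MR² = (1/2)(4.56)(0.239)² = 0.1302 kg·m².
Heavier block: m₁g − T₁ = m₁a. Lighter block: T₂ − m₂g = m₂a.
Pulley: (T₁ − T₂)R = Iα = I(a/R), so T₁ − T₂ = (I/R²)a = (1/2)M_p a = 2.280·a.
Adding the three: (m₁ − m₂)g = (m₁ + m₂ + 2.280)a, so a = (3.78 − 2.83)(9.81)/(3.78 + 2.83 + 2.280) = 1.048 m/s².
α = a/R = 1.048/0.239 = 4.386 rad/s².

α ≈ 4.39 rad/s²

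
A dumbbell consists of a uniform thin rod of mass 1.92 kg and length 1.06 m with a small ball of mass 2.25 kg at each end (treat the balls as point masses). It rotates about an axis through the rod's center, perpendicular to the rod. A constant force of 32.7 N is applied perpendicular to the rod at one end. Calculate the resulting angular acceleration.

I_rod = (1/12)ML² = (1/12)(1.92)(1.06)² = 0.1798 kg·m².
I_balls = 2·m·(L/2)² = 2(2.25)(0.5300)² = 1.264 kg·m².
Total I = 1.444 kg·m².
τ = F·(L/2) = (32.7)(0.530) = 17.33 N·m.
α = τ/I = 17.33/1.444 = 12.00 rad/s².

α ≈ 12.0 rad/s²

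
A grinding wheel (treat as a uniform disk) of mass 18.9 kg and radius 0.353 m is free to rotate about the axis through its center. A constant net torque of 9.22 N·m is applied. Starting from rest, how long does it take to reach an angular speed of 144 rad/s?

t ≈ 18.4 s

I = ½MR² = (1/2)(18.9)(0.353)² = 1.178 kg·m².
α = τ/I = 9.22/1.178 = 7.830 rad/s².
ω = αt ⇒ t = ω/α = 144/7.830 = 18.39 s.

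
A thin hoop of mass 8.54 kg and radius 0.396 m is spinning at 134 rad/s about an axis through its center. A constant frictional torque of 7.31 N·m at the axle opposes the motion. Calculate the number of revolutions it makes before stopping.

I = MR² = (8.54)(0.396)² = 1.339 kg·m².
The net torque has magnitude 7.31 N·m, opposing ω.
|α| = τ/I = 7.310/1.339 = 5.458 rad/s² (deceleration).
ω² = ω₀² − 2|α|θ with ω = 0 ⇒ θ = ω₀²/(2|α|) = 1645 rad = 261.8 rev.

≈ 262 revolutions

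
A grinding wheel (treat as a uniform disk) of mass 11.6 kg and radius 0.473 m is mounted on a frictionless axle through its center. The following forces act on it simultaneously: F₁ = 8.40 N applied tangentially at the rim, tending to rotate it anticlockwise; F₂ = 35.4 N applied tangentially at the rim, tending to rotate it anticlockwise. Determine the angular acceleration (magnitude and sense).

α ≈ 16.0 rad/s², anticlockwise

I = ½MR² = (1/2)(11.6)(0.473)² = 1.298 kg·m².
Taking anticlockwise as positive: τ₁ = +(8.40)(0.473) = +3.973 N·m; τ₂ = +(35.4)(0.473) = +16.74 N·m.
Net torque τ = 20.72 N·m.
α = τ/I = 20.72/1.298 = 15.97 rad/s².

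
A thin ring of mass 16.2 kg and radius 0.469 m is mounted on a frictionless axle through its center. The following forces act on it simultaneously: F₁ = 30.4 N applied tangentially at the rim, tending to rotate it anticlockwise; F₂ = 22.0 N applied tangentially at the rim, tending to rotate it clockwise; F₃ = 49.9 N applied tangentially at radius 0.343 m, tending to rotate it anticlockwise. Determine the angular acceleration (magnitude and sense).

I = MR² = (16.2)(0.469)² = 3.563 kg·m².
Taking anticlockwise as positive: τ₁ = +(30.4)(0.469) = +14.26 N·m; τ₂ = −(22.0)(0.469) = −10.32 N·m; τ₃ = +(49.9)(0.343) = +17.12 N·m.
Net torque τ = 21.06 N·m.
α = τ/I = 21.06/3.563 = 5.909 rad/s².

α ≈ 5.91 rad/s², anticlockwise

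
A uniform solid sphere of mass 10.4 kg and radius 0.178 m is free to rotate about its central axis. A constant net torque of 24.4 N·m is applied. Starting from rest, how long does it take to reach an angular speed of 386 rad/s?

I = (2/5)MR² = (2/5)(10.4)(0.178)² = 0.1318 kg·m².
α = τ/I = 24.4/0.1318 = 185.1 rad/s².
ω = αt ⇒ t = ω/α = 386/185.1 = 2.085 s.

t ≈ 2.09 s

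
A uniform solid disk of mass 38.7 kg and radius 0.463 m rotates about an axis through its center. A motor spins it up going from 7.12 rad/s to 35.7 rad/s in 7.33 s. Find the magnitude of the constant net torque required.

I = ½MR² = (1/2)(38.7)(0.463)² = 4.148 kg·m².
α = Δω/Δt = (35.7 − 7.12)/7.33 = 3.899 rad/s².
τ = Iα = (4.148)(3.899) = 16.17 N·m.

τ ≈ 16.2 N·m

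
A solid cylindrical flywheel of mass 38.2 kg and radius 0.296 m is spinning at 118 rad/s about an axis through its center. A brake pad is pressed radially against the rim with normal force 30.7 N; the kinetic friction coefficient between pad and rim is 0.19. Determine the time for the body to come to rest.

t ≈ 114 s

I = ½MR² = (1/2)(38.2)(0.296)² = 1.673 kg·m².
Friction force f = μN = (0.19)(30.7) = 5.833 N at the rim; torque magnitude τ = fR = 1.727 N·m, opposing ω.
|α| = τ/I = 1.727/1.673 = 1.032 rad/s² (deceleration).
0 = ω₀ − |α|t ⇒ t = ω₀/|α| = 118/1.032 = 114.4 s.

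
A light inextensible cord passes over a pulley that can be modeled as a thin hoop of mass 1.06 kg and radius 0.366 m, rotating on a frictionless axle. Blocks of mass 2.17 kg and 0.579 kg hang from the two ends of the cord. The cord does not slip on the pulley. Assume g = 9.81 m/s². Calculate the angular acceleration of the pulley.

α ≈ 11.2 rad/s²

I = MR² = (1.06)(0.366)² = 0.1420 kg·m².
Heavier block: m₁g − T₁ = m₁a. Lighter block: T₂ − m₂g = m₂a.
Pulley: (T₁ − T₂)R = Iα = I(a/R), so T₁ − T₂ = (I/R²)a = 1·M_p a = 1.060·a.
Adding the three: (m₁ − m₂)g = (m₁ + m₂ + 1.060)a, so a = (2.17 − 0.579)(9.81)/(2.17 + 0.579 + 1.060) = 4.098 m/s².
α = a/R = 4.098/0.366 = 11.20 rad/s².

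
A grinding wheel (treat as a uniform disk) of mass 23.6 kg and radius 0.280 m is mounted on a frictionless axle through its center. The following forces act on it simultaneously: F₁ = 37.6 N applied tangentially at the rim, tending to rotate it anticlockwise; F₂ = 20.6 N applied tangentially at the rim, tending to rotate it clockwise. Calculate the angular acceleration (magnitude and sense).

I = ½MR² = (1/2)(23.6)(0.280)² = 0.9251 kg·m².
Taking anticlockwise as positive: τ₁ = +(37.6)(0.280) = +10.53 N·m; τ₂ = −(20.6)(0.280) = −5.768 N·m.
Net torque τ = 4.760 N·m.
α = τ/I = 4.760/0.9251 = 5.145 rad/s².

α ≈ 5.15 rad/s², anticlockwise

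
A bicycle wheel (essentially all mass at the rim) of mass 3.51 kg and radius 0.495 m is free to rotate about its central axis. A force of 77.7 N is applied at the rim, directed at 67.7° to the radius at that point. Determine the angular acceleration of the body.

I = MR² = (3.51)(0.495)² = 0.8600 kg·m².
Only the tangential component produces torque: τ = F R sinθ = (77.7)(0.495) sin 67.7° = 35.58 N·m.
From τ = Iα: α = 35.58/0.8600 = 41.38 rad/s².

α ≈ 41.4 rad/s²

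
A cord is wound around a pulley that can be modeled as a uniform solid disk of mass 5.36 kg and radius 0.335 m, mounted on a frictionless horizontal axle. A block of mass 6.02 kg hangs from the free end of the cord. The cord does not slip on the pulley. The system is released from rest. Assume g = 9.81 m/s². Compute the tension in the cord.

I = ½MR² = (1/2)(5.36)(0.335)² = 0.3008 kg·m².
Block: mg − T = ma. Pulley: TR = Iα. No-slip: a = αR, so T = (I/R²)a = 2.680·a.
Then mg = (m + 2.680)a, so a = (6.02)(9.81)/(6.02 + 2.680) = 6.788 m/s².
T = 2.680·a = 18.19 N.

T ≈ 18.2 N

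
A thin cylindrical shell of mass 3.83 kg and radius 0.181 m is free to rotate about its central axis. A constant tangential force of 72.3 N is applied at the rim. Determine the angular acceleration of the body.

I = MR² = (3.83)(0.181)² = 0.1255 kg·m².
τ = F R = (72.3)(0.181) = 13.09 N·m.
Newton's second law for rotation, τ = Iα, gives α = τ/I = 13.09/0.1255 = 104.3 rad/s².

α ≈ 104 rad/s²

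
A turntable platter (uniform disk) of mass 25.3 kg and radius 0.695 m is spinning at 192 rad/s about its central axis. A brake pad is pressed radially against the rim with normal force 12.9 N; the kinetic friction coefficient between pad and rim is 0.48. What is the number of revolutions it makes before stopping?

≈ 4170 revolutions

I = ½MR² = (1/2)(25.3)(0.695)² = 6.110 kg·m².
Friction force f = μN = (0.48)(12.9) = 6.192 N at the rim; torque magnitude τ = fR = 4.303 N·m, opposing ω.
|α| = τ/I = 4.303/6.110 = 0.7043 rad/s² (deceleration).
ω² = ω₀² − 2|α|θ with ω = 0 ⇒ θ = ω₀²/(2|α|) = 26170 rad = 4165 rev.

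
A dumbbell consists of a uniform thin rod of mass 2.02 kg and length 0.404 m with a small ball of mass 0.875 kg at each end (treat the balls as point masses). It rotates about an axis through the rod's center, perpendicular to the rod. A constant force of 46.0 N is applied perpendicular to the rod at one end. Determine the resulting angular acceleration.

I_rod = (1/12)ML² = (1/12)(2.02)(0.404)² = 0.02747 kg·m².
I_balls = 2·m·(L/2)² = 2(0.875)(0.2020)² = 0.07141 kg·m².
Total I = 0.09888 kg·m².
τ = F·(L/2) = (46.0)(0.202) = 9.292 N·m.
α = τ/I = 9.292/0.09888 = 93.97 rad/s².

α ≈ 94.0 rad/s²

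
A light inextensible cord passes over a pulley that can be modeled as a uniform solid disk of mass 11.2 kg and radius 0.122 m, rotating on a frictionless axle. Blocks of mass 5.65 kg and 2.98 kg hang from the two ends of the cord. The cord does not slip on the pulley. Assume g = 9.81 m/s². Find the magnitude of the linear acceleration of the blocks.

a ≈ 1.84 m/s²

I = ½MR² = (1/2)(11.2)(0.122)² = 0.08335 kg·m².
Heavier block: m₁g − T₁ = m₁a. Lighter block: T₂ − m₂g = m₂a.
Pulley: (T₁ − T₂)R = Iα = I(a/R), so T₁ − T₂ = (I/R²)a = (1/2)M_p a = 5.600·a.
Adding the three: (m₁ − m₂)g = (m₁ + m₂ + 5.600)a, so a = (5.65 − 2.98)(9.81)/(5.65 + 2.98 + 5.600) = 1.841 m/s².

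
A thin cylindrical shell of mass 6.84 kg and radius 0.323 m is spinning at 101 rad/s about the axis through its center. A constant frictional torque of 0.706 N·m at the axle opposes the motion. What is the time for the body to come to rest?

I = MR² = (6.84)(0.323)² = 0.7136 kg·m².
The net torque has magnitude 0.706 N·m, opposing ω.
|α| = τ/I = 0.7060/0.7136 = 0.9893 rad/s² (deceleration).
0 = ω₀ − |α|t ⇒ t = ω₀/|α| = 101/0.9893 = 102.1 s.

t ≈ 102 s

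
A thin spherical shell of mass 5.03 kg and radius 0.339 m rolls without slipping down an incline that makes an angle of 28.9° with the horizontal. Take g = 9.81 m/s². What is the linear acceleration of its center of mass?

Translation along the incline: Mg sinθ − f = Ma.
Rotation about the center: fR = Iα with I = (2/3)MR². No-slip gives a = αR, so f = (I/R²)a = (2/3)M a.
Substituting: Mg sinθ = (1 + 0.6667)Ma, so a = g sinθ/(1 + 0.6667) = (9.81) sin 28.9° / 1.667 = 2.845 m/s².

a ≈ 2.84 m/s²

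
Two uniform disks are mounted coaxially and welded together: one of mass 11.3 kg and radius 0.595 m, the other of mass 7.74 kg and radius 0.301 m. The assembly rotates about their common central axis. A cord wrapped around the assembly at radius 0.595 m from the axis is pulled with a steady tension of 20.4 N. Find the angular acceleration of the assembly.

α ≈ 5.16 rad/s²

I = ½M₁R₁² + ½M₂R₂² = ½(11.3)(0.595)² + ½(7.74)(0.301)² = 2.351 kg·m².
τ = F r = (20.4)(0.595) = 12.14 N·m.
α = τ/I = 12.14/2.351 = 5.163 rad/s².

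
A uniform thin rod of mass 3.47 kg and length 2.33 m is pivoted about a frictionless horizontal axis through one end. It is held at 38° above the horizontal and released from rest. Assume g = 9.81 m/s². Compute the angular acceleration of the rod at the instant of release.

α ≈ 4.98 rad/s²

About the pivot, I = (1/3)ML² = (1/3)(3.47)(2.33)² = 6.279 kg·m².
The weight acts at the center, a distance L/2 = 1.165 m from the pivot; τ = Mg(L/2) cos 38° = 31.25 N·m.
α = τ/I = 31.25/6.279 = 4.977 rad/s².
(Equivalently α = (3g/(2L)) cos 38° = 4.977 rad/s².)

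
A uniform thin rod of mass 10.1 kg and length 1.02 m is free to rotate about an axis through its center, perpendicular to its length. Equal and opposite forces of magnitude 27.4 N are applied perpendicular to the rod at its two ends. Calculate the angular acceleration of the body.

I = (1/12)ML² = (1/12)(10.1)(1.02)² = 0.8757 kg·m².
The couple gives τ = F·(L/2) + F·(L/2) = F L = (27.4)(1.02) = 27.95 N·m.
Newton's second law for rotation, τ = Iα, gives α = τ/I = 27.95/0.8757 = 31.92 rad/s².

α ≈ 31.9 rad/s²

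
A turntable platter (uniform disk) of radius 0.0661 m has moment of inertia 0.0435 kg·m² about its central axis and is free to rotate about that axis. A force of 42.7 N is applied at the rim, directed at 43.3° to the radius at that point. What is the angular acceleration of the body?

Only the tangential component produces torque: τ = F R sinθ = (42.7)(0.0661) sin 43.3° = 1.936 N·m.
From τ = Iα: α = 1.936/0.04350 = 44.50 rad/s².

α ≈ 44.5 rad/s²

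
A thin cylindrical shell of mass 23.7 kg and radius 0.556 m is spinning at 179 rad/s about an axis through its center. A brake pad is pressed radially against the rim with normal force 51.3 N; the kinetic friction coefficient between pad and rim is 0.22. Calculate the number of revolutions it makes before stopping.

I = MR² = (23.7)(0.556)² = 7.327 kg·m².
Friction force f = μN = (0.22)(51.3) = 11.29 N at the rim; torque magnitude τ = fR = 6.275 N·m, opposing ω.
|α| = τ/I = 6.275/7.327 = 0.8565 rad/s² (deceleration).
ω² = ω₀² − 2|α|θ with ω = 0 ⇒ θ = ω₀²/(2|α|) = 18710 rad = 2977 rev.

≈ 2980 revolutions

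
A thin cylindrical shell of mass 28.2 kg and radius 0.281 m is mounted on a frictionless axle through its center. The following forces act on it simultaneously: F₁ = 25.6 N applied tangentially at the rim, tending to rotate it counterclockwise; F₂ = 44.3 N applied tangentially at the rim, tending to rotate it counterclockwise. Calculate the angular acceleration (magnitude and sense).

I = MR² = (28.2)(0.281)² = 2.227 kg·m².
Taking counterclockwise as positive: τ₁ = +(25.6)(0.281) = +7.194 N·m; τ₂ = +(44.3)(0.281) = +12.45 N·m.
Net torque τ = 19.64 N·m.
α = τ/I = 19.64/2.227 = 8.821 rad/s².

α ≈ 8.82 rad/s², counterclockwise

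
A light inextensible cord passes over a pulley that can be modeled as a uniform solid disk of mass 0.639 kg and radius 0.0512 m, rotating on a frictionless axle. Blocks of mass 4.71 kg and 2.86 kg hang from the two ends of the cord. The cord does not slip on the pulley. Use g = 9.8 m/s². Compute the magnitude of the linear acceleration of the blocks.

a ≈ 2.30 m/s²

I = ½MR² = (1/2)(0.639)(0.0512)² = 0.0008376 kg·m².
Heavier block: m₁g − T₁ = m₁a. Lighter block: T₂ − m₂g = m₂a.
Pulley: (T₁ − T₂)R = Iα = I(a/R), so T₁ − T₂ = (I/R²)a = (1/2)M_p a = 0.3195·a.
Adding the three: (m₁ − m₂)g = (m₁ + m₂ + 0.3195)a, so a = (4.71 − 2.86)(9.8)/(4.71 + 2.86 + 0.3195) = 2.298 m/s².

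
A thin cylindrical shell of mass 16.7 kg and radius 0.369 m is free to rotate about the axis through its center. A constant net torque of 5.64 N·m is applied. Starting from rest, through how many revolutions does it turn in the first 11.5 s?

I = MR² = (16.7)(0.369)² = 2.274 kg·m².
α = τ/I = 5.64/2.274 = 2.480 rad/s².
θ = ½αt² = ½(2.480)(11.5)² = 164.0 rad.
Revolutions = θ/(2π) = 26.10.

≈ 26.1 revolutions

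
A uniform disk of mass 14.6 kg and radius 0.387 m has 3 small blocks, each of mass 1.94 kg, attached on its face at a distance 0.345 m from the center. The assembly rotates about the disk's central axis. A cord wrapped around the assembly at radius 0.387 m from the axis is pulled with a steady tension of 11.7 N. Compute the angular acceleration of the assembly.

α ≈ 2.54 rad/s²

I_disk = ½MR² = ½(14.6)(0.387)² = 1.093 kg·m².
I_blocks = 3·m·r² = 3(1.94)(0.345)² = 0.6927 kg·m².
Total I = 1.786 kg·m².
τ = F r = (11.7)(0.387) = 4.528 N·m.
α = τ/I = 4.528/1.786 = 2.535 rad/s².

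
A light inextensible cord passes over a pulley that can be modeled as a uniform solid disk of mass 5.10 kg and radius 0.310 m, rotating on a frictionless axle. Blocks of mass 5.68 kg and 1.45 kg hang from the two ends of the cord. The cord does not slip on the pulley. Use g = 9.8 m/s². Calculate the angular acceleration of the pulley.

I = ½MR² = (1/2)(5.10)(0.310)² = 0.2451 kg·m².
Heavier block: m₁g − T₁ = m₁a. Lighter block: T₂ − m₂g = m₂a.
Pulley: (T₁ − T₂)R = Iα = I(a/R), so T₁ − T₂ = (I/R²)a = (1/2)M_p a = 2.550·a.
Adding the three: (m₁ − m₂)g = (m₁ + m₂ + 2.550)a, so a = (5.68 − 1.45)(9.8)/(5.68 + 1.45 + 2.550) = 4.282 m/s².
α = a/R = 4.282/0.310 = 13.81 rad/s².

α ≈ 13.8 rad/s²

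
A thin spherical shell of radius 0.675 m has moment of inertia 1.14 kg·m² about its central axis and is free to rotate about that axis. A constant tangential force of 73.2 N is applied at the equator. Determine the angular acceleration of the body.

α ≈ 43.3 rad/s²

τ = F R = (73.2)(0.675) = 49.41 N·m.
From τ = Iα: α = 49.41/1.140 = 43.34 rad/s².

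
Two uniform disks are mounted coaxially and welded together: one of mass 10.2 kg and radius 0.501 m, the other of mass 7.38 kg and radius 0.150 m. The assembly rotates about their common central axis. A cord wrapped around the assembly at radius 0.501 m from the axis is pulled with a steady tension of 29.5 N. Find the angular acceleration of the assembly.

α ≈ 10.8 rad/s²

I = ½M₁R₁² + ½M₂R₂² = ½(10.2)(0.501)² + ½(7.38)(0.150)² = 1.363 kg·m².
τ = F r = (29.5)(0.501) = 14.78 N·m.
α = τ/I = 14.78/1.363 = 10.84 rad/s².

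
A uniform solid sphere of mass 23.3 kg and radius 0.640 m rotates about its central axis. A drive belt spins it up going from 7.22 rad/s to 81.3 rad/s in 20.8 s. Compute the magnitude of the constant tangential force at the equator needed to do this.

I = (2/5)MR² = (2/5)(23.3)(0.640)² = 3.817 kg·m².
α = Δω/Δt = (81.3 − 7.22)/20.8 = 3.562 rad/s².
The required torque is τ = Iα = (3.817)(3.562) = 13.60 N·m.
A tangential force at the equator gives τ = FR, so F = τ/R = 13.60/0.640 = 21.24 N.

F ≈ 21.2 N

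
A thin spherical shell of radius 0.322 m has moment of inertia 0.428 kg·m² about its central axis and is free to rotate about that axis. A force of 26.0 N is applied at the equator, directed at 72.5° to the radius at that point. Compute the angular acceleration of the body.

α ≈ 18.7 rad/s²

Only the tangential component produces torque: τ = F R sinθ = (26.0)(0.322) sin 72.5° = 7.985 N·m.
Newton's second law for rotation, τ = Iα, gives α = τ/I = 7.985/0.4280 = 18.66 rad/s².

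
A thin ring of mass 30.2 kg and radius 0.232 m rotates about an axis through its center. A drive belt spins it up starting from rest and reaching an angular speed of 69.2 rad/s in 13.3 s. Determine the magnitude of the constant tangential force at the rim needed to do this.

I = MR² = (30.2)(0.232)² = 1.625 kg·m².
α = Δω/Δt = (69.2 − 0)/13.3 = 5.203 rad/s².
The required torque is τ = Iα = (1.625)(5.203) = 8.457 N·m.
A tangential force at the rim gives τ = FR, so F = τ/R = 8.457/0.232 = 36.45 N.

F ≈ 36.5 N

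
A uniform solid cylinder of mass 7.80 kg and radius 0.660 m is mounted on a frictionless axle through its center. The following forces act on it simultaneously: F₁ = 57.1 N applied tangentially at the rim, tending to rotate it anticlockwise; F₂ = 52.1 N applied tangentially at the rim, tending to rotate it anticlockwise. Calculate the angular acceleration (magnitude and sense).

α ≈ 42.4 rad/s², anticlockwise

I = ½MR² = (1/2)(7.80)(0.660)² = 1.699 kg·m².
Taking anticlockwise as positive: τ₁ = +(57.1)(0.660) = +37.69 N·m; τ₂ = +(52.1)(0.660) = +34.39 N·m.
Net torque τ = 72.07 N·m.
α = τ/I = 72.07/1.699 = 42.42 rad/s².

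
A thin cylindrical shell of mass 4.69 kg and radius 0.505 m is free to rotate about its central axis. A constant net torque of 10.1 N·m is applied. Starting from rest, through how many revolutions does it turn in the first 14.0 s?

I = MR² = (4.69)(0.505)² = 1.196 kg·m².
α = τ/I = 10.1/1.196 = 8.444 rad/s².
θ = ½αt² = ½(8.444)(14.0)² = 827.5 rad.
Revolutions = θ/(2π) = 131.7.

≈ 132 revolutions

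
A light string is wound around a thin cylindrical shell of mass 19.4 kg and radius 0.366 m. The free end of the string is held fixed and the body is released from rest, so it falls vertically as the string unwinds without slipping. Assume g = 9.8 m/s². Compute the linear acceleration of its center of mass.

a ≈ 4.90 m/s²

Translation: Mg − T = Ma. Rotation about the center: TR = Iα with I = MR².
With a = αR: T = (I/R²)a = M a, so Mg = (1 + 1.000)Ma.
a = g/(1 + 1.000) = 9.8/2.000 = 4.900 m/s².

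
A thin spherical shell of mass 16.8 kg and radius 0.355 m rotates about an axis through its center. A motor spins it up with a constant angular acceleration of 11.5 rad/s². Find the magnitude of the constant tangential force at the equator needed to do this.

F ≈ 45.7 N

I = (2/3)MR² = (2/3)(16.8)(0.355)² = 1.411 kg·m².
The required torque is τ = Iα = (1.411)(11.50) = 16.23 N·m.
A tangential force at the equator gives τ = FR, so F = τ/R = 16.23/0.355 = 45.72 N.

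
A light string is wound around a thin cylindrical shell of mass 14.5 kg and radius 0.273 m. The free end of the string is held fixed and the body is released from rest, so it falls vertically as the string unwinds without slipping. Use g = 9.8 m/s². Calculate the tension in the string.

T ≈ 71.1 N

Translation: Mg − T = Ma. Rotation about the center: TR = Iα with I = MR².
With a = αR: T = (I/R²)a = M a, so Mg = (1 + 1.000)Ma.
a = g/(1 + 1.000) = 9.8/2.000 = 4.900 m/s².
T = 1.000·M·a = (1.000)(14.5)(4.900) = 71.05 N.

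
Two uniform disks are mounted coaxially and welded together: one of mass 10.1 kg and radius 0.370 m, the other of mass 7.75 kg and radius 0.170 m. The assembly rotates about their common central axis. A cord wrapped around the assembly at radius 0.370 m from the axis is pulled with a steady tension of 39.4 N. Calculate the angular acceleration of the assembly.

I = ½M₁R₁² + ½M₂R₂² = ½(10.1)(0.370)² + ½(7.75)(0.170)² = 0.8033 kg·m².
τ = F r = (39.4)(0.370) = 14.58 N·m.
α = τ/I = 14.58/0.8033 = 18.15 rad/s².

α ≈ 18.1 rad/s²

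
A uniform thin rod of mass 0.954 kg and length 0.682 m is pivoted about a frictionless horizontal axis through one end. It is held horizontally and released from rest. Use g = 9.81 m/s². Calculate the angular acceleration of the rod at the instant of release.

α ≈ 21.6 rad/s²

About the pivot, I = (1/3)ML² = (1/3)(0.954)(0.682)² = 0.1479 kg·m².
The weight acts at the center, a distance L/2 = 0.3410 m from the pivot; τ = Mg(L/2) = 3.191 N·m.
α = τ/I = 3.191/0.1479 = 21.58 rad/s².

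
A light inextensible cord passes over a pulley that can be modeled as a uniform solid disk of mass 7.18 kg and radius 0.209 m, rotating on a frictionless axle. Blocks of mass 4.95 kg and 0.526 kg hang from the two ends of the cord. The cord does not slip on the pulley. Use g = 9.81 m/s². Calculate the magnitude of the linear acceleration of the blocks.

I = ½MR² = (1/2)(7.18)(0.209)² = 0.1568 kg·m².
Heavier block: m₁g − T₁ = m₁a. Lighter block: T₂ − m₂g = m₂a.
Pulley: (T₁ − T₂)R = Iα = I(a/R), so T₁ − T₂ = (I/R²)a = (1/2)M_p a = 3.590·a.
Adding the three: (m₁ − m₂)g = (m₁ + m₂ + 3.590)a, so a = (4.95 − 0.526)(9.81)/(4.95 + 0.526 + 3.590) = 4.787 m/s².

a ≈ 4.79 m/s²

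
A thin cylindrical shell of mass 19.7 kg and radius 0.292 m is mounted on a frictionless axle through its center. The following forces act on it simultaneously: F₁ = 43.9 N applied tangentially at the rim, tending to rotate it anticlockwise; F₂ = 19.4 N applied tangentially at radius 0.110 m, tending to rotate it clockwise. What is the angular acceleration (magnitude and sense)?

α ≈ 6.36 rad/s², anticlockwise

I = MR² = (19.7)(0.292)² = 1.680 kg·m².
Taking anticlockwise as positive: τ₁ = +(43.9)(0.292) = +12.82 N·m; τ₂ = −(19.4)(0.110) = −2.134 N·m.
Net torque τ = 10.68 N·m.
α = τ/I = 10.68/1.680 = 6.361 rad/s².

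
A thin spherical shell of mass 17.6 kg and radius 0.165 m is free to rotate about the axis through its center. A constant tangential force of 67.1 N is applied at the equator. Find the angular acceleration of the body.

α ≈ 34.7 rad/s²

I = (2/3)MR² = (2/3)(17.6)(0.165)² = 0.3194 kg·m².
τ = F R = (67.1)(0.165) = 11.07 N·m.
Newton's second law for rotation, τ = Iα, gives α = τ/I = 11.07/0.3194 = 34.66 rad/s².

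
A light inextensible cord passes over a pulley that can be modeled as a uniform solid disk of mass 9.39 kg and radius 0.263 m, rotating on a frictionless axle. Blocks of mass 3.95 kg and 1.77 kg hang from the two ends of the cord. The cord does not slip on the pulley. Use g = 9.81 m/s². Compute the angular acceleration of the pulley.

I = ½MR² = (1/2)(9.39)(0.263)² = 0.3247 kg·m².
Heavier block: m₁g − T₁ = m₁a. Lighter block: T₂ − m₂g = m₂a.
Pulley: (T₁ − T₂)R = Iα = I(a/R), so T₁ − T₂ = (I/R²)a = (1/2)M_p a = 4.695·a.
Adding the three: (m₁ − m₂)g = (m₁ + m₂ + 4.695)a, so a = (3.95 − 1.77)(9.81)/(3.95 + 1.77 + 4.695) = 2.053 m/s².
α = a/R = 2.053/0.263 = 7.807 rad/s².

α ≈ 7.81 rad/s²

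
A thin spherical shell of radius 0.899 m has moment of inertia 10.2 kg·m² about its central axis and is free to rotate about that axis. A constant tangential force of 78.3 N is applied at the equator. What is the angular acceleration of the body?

α ≈ 6.90 rad/s²

τ = F R = (78.3)(0.899) = 70.39 N·m.
Newton's second law for rotation, τ = Iα, gives α = τ/I = 70.39/10.20 = 6.901 rad/s².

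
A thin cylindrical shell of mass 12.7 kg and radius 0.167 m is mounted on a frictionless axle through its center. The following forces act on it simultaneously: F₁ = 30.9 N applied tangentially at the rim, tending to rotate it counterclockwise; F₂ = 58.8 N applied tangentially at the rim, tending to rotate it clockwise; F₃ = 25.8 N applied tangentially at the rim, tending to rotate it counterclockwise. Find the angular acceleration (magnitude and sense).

I = MR² = (12.7)(0.167)² = 0.3542 kg·m².
Taking counterclockwise as positive: τ₁ = +(30.9)(0.167) = +5.160 N·m; τ₂ = −(58.8)(0.167) = −9.820 N·m; τ₃ = +(25.8)(0.167) = +4.309 N·m.
Net torque τ = -0.3507 N·m.
α = τ/I = -0.3507/0.3542 = -0.9901 rad/s².

α ≈ 0.990 rad/s², clockwise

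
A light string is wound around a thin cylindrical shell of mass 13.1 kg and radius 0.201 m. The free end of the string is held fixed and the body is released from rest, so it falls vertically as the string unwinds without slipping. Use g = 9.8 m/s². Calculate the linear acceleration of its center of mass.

Translation: Mg − T = Ma. Rotation about the center: TR = Iα with I = MR².
With a = αR: T = (I/R²)a = M a, so Mg = (1 + 1.000)Ma.
a = g/(1 + 1.000) = 9.8/2.000 = 4.900 m/s².

a ≈ 4.90 m/s²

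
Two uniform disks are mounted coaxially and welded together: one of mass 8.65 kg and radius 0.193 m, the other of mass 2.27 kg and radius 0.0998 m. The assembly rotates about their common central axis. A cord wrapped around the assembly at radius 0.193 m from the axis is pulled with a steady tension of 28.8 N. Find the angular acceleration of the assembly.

I = ½M₁R₁² + ½M₂R₂² = ½(8.65)(0.193)² + ½(2.27)(0.0998)² = 0.1724 kg·m².
τ = F r = (28.8)(0.193) = 5.558 N·m.
α = τ/I = 5.558/0.1724 = 32.24 rad/s².

α ≈ 32.2 rad/s²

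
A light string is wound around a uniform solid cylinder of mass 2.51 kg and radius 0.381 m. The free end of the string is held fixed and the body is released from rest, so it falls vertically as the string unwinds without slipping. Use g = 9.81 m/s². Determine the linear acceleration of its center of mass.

a ≈ 6.54 m/s²

Translation: Mg − T = Ma. Rotation about the center: TR = Iα with I = ½MR².
With a = αR: T = (I/R²)a = (1/2)M a, so Mg = (1 + 0.5000)Ma.
a = g/(1 + 0.5000) = 9.81/1.500 = 6.540 m/s².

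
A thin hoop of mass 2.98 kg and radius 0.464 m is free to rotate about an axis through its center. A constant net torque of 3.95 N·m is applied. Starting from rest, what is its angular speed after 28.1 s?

I = MR² = (2.98)(0.464)² = 0.6416 kg·m².
α = τ/I = 3.95/0.6416 = 6.157 rad/s².
ω = ω₀ + αt = 0 + (6.157)(28.1) = 173.0 rad/s.

ω ≈ 173 rad/s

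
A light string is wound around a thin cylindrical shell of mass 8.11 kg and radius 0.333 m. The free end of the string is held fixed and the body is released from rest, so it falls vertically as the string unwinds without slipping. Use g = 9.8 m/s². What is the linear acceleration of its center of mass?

a ≈ 4.90 m/s²

Translation: Mg − T = Ma. Rotation about the center: TR = Iα with I = MR².
With a = αR: T = (I/R²)a = M a, so Mg = (1 + 1.000)Ma.
a = g/(1 + 1.000) = 9.8/2.000 = 4.900 m/s².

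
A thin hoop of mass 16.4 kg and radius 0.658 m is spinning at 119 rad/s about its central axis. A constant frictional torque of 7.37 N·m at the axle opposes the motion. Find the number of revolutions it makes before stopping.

≈ 1090 revolutions

I = MR² = (16.4)(0.658)² = 7.101 kg·m².
The net torque has magnitude 7.37 N·m, opposing ω.
|α| = τ/I = 7.370/7.101 = 1.038 rad/s² (deceleration).
ω² = ω₀² − 2|α|θ with ω = 0 ⇒ θ = ω₀²/(2|α|) = 6822 rad = 1086 rev.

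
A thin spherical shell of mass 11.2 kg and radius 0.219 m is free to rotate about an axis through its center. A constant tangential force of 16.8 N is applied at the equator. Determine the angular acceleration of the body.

α ≈ 10.3 rad/s²

I = (2/3)MR² = (2/3)(11.2)(0.219)² = 0.3581 kg·m².
τ = F R = (16.8)(0.219) = 3.679 N·m.
Newton's second law for rotation, τ = Iα, gives α = τ/I = 3.679/0.3581 = 10.27 rad/s².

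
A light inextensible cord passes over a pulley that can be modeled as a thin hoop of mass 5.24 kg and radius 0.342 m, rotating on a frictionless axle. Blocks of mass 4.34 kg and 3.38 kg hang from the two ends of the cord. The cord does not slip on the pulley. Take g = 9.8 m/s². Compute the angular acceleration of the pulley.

α ≈ 2.12 rad/s²

I = MR² = (5.24)(0.342)² = 0.6129 kg·m².
Heavier block: m₁g − T₁ = m₁a. Lighter block: T₂ − m₂g = m₂a.
Pulley: (T₁ − T₂)R = Iα = I(a/R), so T₁ − T₂ = (I/R²)a = 1·M_p a = 5.240·a.
Adding the three: (m₁ − m₂)g = (m₁ + m₂ + 5.240)a, so a = (4.34 − 3.38)(9.8)/(4.34 + 3.38 + 5.240) = 0.7259 m/s².
α = a/R = 0.7259/0.342 = 2.123 rad/s².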